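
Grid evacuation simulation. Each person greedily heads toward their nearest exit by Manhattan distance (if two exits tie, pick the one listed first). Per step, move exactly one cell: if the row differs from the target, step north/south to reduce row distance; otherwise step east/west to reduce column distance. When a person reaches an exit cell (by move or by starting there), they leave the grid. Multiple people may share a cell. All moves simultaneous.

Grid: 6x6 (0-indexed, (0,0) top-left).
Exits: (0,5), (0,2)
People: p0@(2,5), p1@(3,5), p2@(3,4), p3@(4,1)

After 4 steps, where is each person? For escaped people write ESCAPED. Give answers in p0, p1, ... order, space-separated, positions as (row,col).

Step 1: p0:(2,5)->(1,5) | p1:(3,5)->(2,5) | p2:(3,4)->(2,4) | p3:(4,1)->(3,1)
Step 2: p0:(1,5)->(0,5)->EXIT | p1:(2,5)->(1,5) | p2:(2,4)->(1,4) | p3:(3,1)->(2,1)
Step 3: p0:escaped | p1:(1,5)->(0,5)->EXIT | p2:(1,4)->(0,4) | p3:(2,1)->(1,1)
Step 4: p0:escaped | p1:escaped | p2:(0,4)->(0,5)->EXIT | p3:(1,1)->(0,1)

ESCAPED ESCAPED ESCAPED (0,1)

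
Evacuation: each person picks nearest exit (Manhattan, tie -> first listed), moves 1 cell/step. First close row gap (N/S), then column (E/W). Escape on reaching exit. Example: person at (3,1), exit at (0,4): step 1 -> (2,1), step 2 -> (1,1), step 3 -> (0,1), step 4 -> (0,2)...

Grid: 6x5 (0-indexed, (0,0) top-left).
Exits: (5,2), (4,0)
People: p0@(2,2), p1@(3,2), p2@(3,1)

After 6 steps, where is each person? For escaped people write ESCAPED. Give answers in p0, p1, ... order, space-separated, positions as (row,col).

Step 1: p0:(2,2)->(3,2) | p1:(3,2)->(4,2) | p2:(3,1)->(4,1)
Step 2: p0:(3,2)->(4,2) | p1:(4,2)->(5,2)->EXIT | p2:(4,1)->(4,0)->EXIT
Step 3: p0:(4,2)->(5,2)->EXIT | p1:escaped | p2:escaped

ESCAPED ESCAPED ESCAPED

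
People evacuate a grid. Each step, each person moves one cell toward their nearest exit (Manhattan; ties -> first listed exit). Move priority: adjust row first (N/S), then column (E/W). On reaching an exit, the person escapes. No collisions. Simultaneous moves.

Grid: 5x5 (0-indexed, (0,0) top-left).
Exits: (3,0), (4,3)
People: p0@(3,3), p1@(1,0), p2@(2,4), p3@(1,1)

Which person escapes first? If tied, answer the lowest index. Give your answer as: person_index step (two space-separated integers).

Answer: 0 1

Derivation:
Step 1: p0:(3,3)->(4,3)->EXIT | p1:(1,0)->(2,0) | p2:(2,4)->(3,4) | p3:(1,1)->(2,1)
Step 2: p0:escaped | p1:(2,0)->(3,0)->EXIT | p2:(3,4)->(4,4) | p3:(2,1)->(3,1)
Step 3: p0:escaped | p1:escaped | p2:(4,4)->(4,3)->EXIT | p3:(3,1)->(3,0)->EXIT
Exit steps: [1, 2, 3, 3]
First to escape: p0 at step 1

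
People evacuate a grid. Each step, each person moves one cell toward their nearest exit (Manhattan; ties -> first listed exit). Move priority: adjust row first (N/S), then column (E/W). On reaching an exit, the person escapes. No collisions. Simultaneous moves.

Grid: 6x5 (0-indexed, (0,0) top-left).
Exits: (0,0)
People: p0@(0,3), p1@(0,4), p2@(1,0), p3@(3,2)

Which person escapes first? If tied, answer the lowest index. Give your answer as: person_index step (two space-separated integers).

Answer: 2 1

Derivation:
Step 1: p0:(0,3)->(0,2) | p1:(0,4)->(0,3) | p2:(1,0)->(0,0)->EXIT | p3:(3,2)->(2,2)
Step 2: p0:(0,2)->(0,1) | p1:(0,3)->(0,2) | p2:escaped | p3:(2,2)->(1,2)
Step 3: p0:(0,1)->(0,0)->EXIT | p1:(0,2)->(0,1) | p2:escaped | p3:(1,2)->(0,2)
Step 4: p0:escaped | p1:(0,1)->(0,0)->EXIT | p2:escaped | p3:(0,2)->(0,1)
Step 5: p0:escaped | p1:escaped | p2:escaped | p3:(0,1)->(0,0)->EXIT
Exit steps: [3, 4, 1, 5]
First to escape: p2 at step 1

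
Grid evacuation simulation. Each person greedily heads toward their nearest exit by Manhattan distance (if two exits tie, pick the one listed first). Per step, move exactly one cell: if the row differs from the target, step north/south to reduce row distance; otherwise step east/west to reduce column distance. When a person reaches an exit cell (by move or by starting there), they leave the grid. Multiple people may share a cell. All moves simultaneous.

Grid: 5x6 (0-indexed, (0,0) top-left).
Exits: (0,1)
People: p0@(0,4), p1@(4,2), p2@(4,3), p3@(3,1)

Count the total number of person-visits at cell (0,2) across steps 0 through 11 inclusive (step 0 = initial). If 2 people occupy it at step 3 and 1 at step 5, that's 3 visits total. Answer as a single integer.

Answer: 3

Derivation:
Step 0: p0@(0,4) p1@(4,2) p2@(4,3) p3@(3,1) -> at (0,2): 0 [-], cum=0
Step 1: p0@(0,3) p1@(3,2) p2@(3,3) p3@(2,1) -> at (0,2): 0 [-], cum=0
Step 2: p0@(0,2) p1@(2,2) p2@(2,3) p3@(1,1) -> at (0,2): 1 [p0], cum=1
Step 3: p0@ESC p1@(1,2) p2@(1,3) p3@ESC -> at (0,2): 0 [-], cum=1
Step 4: p0@ESC p1@(0,2) p2@(0,3) p3@ESC -> at (0,2): 1 [p1], cum=2
Step 5: p0@ESC p1@ESC p2@(0,2) p3@ESC -> at (0,2): 1 [p2], cum=3
Step 6: p0@ESC p1@ESC p2@ESC p3@ESC -> at (0,2): 0 [-], cum=3
Total visits = 3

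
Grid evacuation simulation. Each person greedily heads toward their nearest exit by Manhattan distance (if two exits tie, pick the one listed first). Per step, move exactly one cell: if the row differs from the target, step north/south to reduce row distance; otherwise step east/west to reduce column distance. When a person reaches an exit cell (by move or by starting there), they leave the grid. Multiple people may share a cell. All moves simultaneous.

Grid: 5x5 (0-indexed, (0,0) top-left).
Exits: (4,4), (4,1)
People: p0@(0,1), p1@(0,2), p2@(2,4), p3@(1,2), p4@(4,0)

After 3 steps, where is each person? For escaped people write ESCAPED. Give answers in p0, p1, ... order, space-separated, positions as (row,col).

Step 1: p0:(0,1)->(1,1) | p1:(0,2)->(1,2) | p2:(2,4)->(3,4) | p3:(1,2)->(2,2) | p4:(4,0)->(4,1)->EXIT
Step 2: p0:(1,1)->(2,1) | p1:(1,2)->(2,2) | p2:(3,4)->(4,4)->EXIT | p3:(2,2)->(3,2) | p4:escaped
Step 3: p0:(2,1)->(3,1) | p1:(2,2)->(3,2) | p2:escaped | p3:(3,2)->(4,2) | p4:escaped

(3,1) (3,2) ESCAPED (4,2) ESCAPED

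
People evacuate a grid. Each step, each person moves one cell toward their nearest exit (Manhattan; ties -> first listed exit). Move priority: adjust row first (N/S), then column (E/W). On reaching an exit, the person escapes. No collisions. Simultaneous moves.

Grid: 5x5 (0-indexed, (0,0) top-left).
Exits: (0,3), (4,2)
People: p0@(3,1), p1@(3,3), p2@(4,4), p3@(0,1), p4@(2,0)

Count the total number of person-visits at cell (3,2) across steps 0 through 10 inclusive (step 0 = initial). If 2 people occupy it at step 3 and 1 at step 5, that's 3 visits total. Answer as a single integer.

Answer: 0

Derivation:
Step 0: p0@(3,1) p1@(3,3) p2@(4,4) p3@(0,1) p4@(2,0) -> at (3,2): 0 [-], cum=0
Step 1: p0@(4,1) p1@(4,3) p2@(4,3) p3@(0,2) p4@(3,0) -> at (3,2): 0 [-], cum=0
Step 2: p0@ESC p1@ESC p2@ESC p3@ESC p4@(4,0) -> at (3,2): 0 [-], cum=0
Step 3: p0@ESC p1@ESC p2@ESC p3@ESC p4@(4,1) -> at (3,2): 0 [-], cum=0
Step 4: p0@ESC p1@ESC p2@ESC p3@ESC p4@ESC -> at (3,2): 0 [-], cum=0
Total visits = 0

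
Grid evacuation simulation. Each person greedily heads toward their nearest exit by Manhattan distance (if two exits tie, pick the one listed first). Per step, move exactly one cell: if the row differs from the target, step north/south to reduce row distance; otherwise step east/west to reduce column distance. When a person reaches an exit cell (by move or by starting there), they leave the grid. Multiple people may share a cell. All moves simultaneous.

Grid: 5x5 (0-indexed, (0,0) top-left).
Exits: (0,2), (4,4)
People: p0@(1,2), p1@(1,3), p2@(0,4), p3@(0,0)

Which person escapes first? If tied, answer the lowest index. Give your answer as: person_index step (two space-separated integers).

Answer: 0 1

Derivation:
Step 1: p0:(1,2)->(0,2)->EXIT | p1:(1,3)->(0,3) | p2:(0,4)->(0,3) | p3:(0,0)->(0,1)
Step 2: p0:escaped | p1:(0,3)->(0,2)->EXIT | p2:(0,3)->(0,2)->EXIT | p3:(0,1)->(0,2)->EXIT
Exit steps: [1, 2, 2, 2]
First to escape: p0 at step 1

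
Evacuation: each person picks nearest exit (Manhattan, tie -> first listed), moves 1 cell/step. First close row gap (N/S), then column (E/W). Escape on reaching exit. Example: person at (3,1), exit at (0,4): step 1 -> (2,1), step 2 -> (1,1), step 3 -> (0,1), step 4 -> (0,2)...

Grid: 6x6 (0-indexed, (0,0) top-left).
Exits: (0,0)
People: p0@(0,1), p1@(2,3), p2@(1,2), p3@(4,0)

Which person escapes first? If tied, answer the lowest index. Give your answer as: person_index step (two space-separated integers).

Step 1: p0:(0,1)->(0,0)->EXIT | p1:(2,3)->(1,3) | p2:(1,2)->(0,2) | p3:(4,0)->(3,0)
Step 2: p0:escaped | p1:(1,3)->(0,3) | p2:(0,2)->(0,1) | p3:(3,0)->(2,0)
Step 3: p0:escaped | p1:(0,3)->(0,2) | p2:(0,1)->(0,0)->EXIT | p3:(2,0)->(1,0)
Step 4: p0:escaped | p1:(0,2)->(0,1) | p2:escaped | p3:(1,0)->(0,0)->EXIT
Step 5: p0:escaped | p1:(0,1)->(0,0)->EXIT | p2:escaped | p3:escaped
Exit steps: [1, 5, 3, 4]
First to escape: p0 at step 1

Answer: 0 1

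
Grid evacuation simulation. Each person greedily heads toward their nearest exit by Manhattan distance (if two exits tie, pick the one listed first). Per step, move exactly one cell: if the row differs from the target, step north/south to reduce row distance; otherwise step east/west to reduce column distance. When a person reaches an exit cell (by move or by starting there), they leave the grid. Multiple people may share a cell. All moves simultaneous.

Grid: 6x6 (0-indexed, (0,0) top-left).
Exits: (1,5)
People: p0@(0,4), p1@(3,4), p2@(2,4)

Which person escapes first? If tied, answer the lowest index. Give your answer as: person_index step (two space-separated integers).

Answer: 0 2

Derivation:
Step 1: p0:(0,4)->(1,4) | p1:(3,4)->(2,4) | p2:(2,4)->(1,4)
Step 2: p0:(1,4)->(1,5)->EXIT | p1:(2,4)->(1,4) | p2:(1,4)->(1,5)->EXIT
Step 3: p0:escaped | p1:(1,4)->(1,5)->EXIT | p2:escaped
Exit steps: [2, 3, 2]
First to escape: p0 at step 2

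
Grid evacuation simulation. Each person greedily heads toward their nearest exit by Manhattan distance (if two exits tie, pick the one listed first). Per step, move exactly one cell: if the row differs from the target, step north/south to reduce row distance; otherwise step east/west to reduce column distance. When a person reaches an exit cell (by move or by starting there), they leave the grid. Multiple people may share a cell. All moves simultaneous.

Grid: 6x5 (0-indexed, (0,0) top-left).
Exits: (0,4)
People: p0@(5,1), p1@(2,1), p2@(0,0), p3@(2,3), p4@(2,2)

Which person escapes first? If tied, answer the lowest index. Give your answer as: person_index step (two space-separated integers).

Answer: 3 3

Derivation:
Step 1: p0:(5,1)->(4,1) | p1:(2,1)->(1,1) | p2:(0,0)->(0,1) | p3:(2,3)->(1,3) | p4:(2,2)->(1,2)
Step 2: p0:(4,1)->(3,1) | p1:(1,1)->(0,1) | p2:(0,1)->(0,2) | p3:(1,3)->(0,3) | p4:(1,2)->(0,2)
Step 3: p0:(3,1)->(2,1) | p1:(0,1)->(0,2) | p2:(0,2)->(0,3) | p3:(0,3)->(0,4)->EXIT | p4:(0,2)->(0,3)
Step 4: p0:(2,1)->(1,1) | p1:(0,2)->(0,3) | p2:(0,3)->(0,4)->EXIT | p3:escaped | p4:(0,3)->(0,4)->EXIT
Step 5: p0:(1,1)->(0,1) | p1:(0,3)->(0,4)->EXIT | p2:escaped | p3:escaped | p4:escaped
Step 6: p0:(0,1)->(0,2) | p1:escaped | p2:escaped | p3:escaped | p4:escaped
Step 7: p0:(0,2)->(0,3) | p1:escaped | p2:escaped | p3:escaped | p4:escaped
Step 8: p0:(0,3)->(0,4)->EXIT | p1:escaped | p2:escaped | p3:escaped | p4:escaped
Exit steps: [8, 5, 4, 3, 4]
First to escape: p3 at step 3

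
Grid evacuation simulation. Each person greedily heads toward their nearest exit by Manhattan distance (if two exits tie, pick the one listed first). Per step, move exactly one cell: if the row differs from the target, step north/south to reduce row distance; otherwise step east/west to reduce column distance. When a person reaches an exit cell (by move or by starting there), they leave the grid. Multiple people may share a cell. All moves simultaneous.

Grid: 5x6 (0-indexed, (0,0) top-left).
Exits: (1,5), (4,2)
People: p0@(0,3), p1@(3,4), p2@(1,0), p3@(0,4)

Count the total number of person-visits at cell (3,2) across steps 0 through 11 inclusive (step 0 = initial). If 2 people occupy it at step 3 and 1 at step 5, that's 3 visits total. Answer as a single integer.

Step 0: p0@(0,3) p1@(3,4) p2@(1,0) p3@(0,4) -> at (3,2): 0 [-], cum=0
Step 1: p0@(1,3) p1@(2,4) p2@(1,1) p3@(1,4) -> at (3,2): 0 [-], cum=0
Step 2: p0@(1,4) p1@(1,4) p2@(1,2) p3@ESC -> at (3,2): 0 [-], cum=0
Step 3: p0@ESC p1@ESC p2@(1,3) p3@ESC -> at (3,2): 0 [-], cum=0
Step 4: p0@ESC p1@ESC p2@(1,4) p3@ESC -> at (3,2): 0 [-], cum=0
Step 5: p0@ESC p1@ESC p2@ESC p3@ESC -> at (3,2): 0 [-], cum=0
Total visits = 0

Answer: 0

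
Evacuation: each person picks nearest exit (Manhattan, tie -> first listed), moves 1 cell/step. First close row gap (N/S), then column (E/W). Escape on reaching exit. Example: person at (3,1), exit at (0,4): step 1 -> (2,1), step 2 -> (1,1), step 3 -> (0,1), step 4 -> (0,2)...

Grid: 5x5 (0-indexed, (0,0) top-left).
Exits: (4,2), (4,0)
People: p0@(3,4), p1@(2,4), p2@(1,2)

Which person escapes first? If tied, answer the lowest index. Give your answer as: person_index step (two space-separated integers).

Step 1: p0:(3,4)->(4,4) | p1:(2,4)->(3,4) | p2:(1,2)->(2,2)
Step 2: p0:(4,4)->(4,3) | p1:(3,4)->(4,4) | p2:(2,2)->(3,2)
Step 3: p0:(4,3)->(4,2)->EXIT | p1:(4,4)->(4,3) | p2:(3,2)->(4,2)->EXIT
Step 4: p0:escaped | p1:(4,3)->(4,2)->EXIT | p2:escaped
Exit steps: [3, 4, 3]
First to escape: p0 at step 3

Answer: 0 3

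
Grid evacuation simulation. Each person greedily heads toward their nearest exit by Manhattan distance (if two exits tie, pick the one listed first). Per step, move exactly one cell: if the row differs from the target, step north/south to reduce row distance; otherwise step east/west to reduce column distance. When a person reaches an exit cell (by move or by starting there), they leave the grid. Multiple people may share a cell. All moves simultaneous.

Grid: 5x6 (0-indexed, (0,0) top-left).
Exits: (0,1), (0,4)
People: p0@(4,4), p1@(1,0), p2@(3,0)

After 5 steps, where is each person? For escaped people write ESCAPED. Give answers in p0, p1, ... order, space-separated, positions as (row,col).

Step 1: p0:(4,4)->(3,4) | p1:(1,0)->(0,0) | p2:(3,0)->(2,0)
Step 2: p0:(3,4)->(2,4) | p1:(0,0)->(0,1)->EXIT | p2:(2,0)->(1,0)
Step 3: p0:(2,4)->(1,4) | p1:escaped | p2:(1,0)->(0,0)
Step 4: p0:(1,4)->(0,4)->EXIT | p1:escaped | p2:(0,0)->(0,1)->EXIT

ESCAPED ESCAPED ESCAPED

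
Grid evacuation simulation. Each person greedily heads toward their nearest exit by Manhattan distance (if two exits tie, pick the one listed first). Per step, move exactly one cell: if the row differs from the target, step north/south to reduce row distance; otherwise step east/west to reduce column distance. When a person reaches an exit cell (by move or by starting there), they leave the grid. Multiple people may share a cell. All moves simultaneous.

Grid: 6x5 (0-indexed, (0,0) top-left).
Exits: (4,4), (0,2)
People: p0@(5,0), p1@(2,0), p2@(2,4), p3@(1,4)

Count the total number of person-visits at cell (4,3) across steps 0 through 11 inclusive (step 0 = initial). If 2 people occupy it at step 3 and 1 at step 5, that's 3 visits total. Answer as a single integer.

Answer: 1

Derivation:
Step 0: p0@(5,0) p1@(2,0) p2@(2,4) p3@(1,4) -> at (4,3): 0 [-], cum=0
Step 1: p0@(4,0) p1@(1,0) p2@(3,4) p3@(2,4) -> at (4,3): 0 [-], cum=0
Step 2: p0@(4,1) p1@(0,0) p2@ESC p3@(3,4) -> at (4,3): 0 [-], cum=0
Step 3: p0@(4,2) p1@(0,1) p2@ESC p3@ESC -> at (4,3): 0 [-], cum=0
Step 4: p0@(4,3) p1@ESC p2@ESC p3@ESC -> at (4,3): 1 [p0], cum=1
Step 5: p0@ESC p1@ESC p2@ESC p3@ESC -> at (4,3): 0 [-], cum=1
Total visits = 1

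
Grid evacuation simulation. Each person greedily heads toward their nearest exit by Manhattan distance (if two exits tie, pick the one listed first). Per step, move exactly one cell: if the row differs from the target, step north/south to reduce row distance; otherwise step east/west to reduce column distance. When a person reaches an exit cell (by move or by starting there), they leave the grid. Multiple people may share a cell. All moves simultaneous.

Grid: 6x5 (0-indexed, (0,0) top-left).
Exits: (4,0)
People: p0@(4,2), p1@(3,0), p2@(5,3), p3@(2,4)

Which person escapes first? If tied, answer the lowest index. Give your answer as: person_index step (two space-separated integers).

Step 1: p0:(4,2)->(4,1) | p1:(3,0)->(4,0)->EXIT | p2:(5,3)->(4,3) | p3:(2,4)->(3,4)
Step 2: p0:(4,1)->(4,0)->EXIT | p1:escaped | p2:(4,3)->(4,2) | p3:(3,4)->(4,4)
Step 3: p0:escaped | p1:escaped | p2:(4,2)->(4,1) | p3:(4,4)->(4,3)
Step 4: p0:escaped | p1:escaped | p2:(4,1)->(4,0)->EXIT | p3:(4,3)->(4,2)
Step 5: p0:escaped | p1:escaped | p2:escaped | p3:(4,2)->(4,1)
Step 6: p0:escaped | p1:escaped | p2:escaped | p3:(4,1)->(4,0)->EXIT
Exit steps: [2, 1, 4, 6]
First to escape: p1 at step 1

Answer: 1 1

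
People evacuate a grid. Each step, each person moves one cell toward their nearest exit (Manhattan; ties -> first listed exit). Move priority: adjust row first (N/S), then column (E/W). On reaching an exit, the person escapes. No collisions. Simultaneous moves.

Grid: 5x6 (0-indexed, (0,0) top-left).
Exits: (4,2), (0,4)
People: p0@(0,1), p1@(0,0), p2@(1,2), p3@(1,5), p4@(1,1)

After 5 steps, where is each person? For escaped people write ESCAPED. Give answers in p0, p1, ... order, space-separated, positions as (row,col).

Step 1: p0:(0,1)->(0,2) | p1:(0,0)->(0,1) | p2:(1,2)->(2,2) | p3:(1,5)->(0,5) | p4:(1,1)->(2,1)
Step 2: p0:(0,2)->(0,3) | p1:(0,1)->(0,2) | p2:(2,2)->(3,2) | p3:(0,5)->(0,4)->EXIT | p4:(2,1)->(3,1)
Step 3: p0:(0,3)->(0,4)->EXIT | p1:(0,2)->(0,3) | p2:(3,2)->(4,2)->EXIT | p3:escaped | p4:(3,1)->(4,1)
Step 4: p0:escaped | p1:(0,3)->(0,4)->EXIT | p2:escaped | p3:escaped | p4:(4,1)->(4,2)->EXIT

ESCAPED ESCAPED ESCAPED ESCAPED ESCAPED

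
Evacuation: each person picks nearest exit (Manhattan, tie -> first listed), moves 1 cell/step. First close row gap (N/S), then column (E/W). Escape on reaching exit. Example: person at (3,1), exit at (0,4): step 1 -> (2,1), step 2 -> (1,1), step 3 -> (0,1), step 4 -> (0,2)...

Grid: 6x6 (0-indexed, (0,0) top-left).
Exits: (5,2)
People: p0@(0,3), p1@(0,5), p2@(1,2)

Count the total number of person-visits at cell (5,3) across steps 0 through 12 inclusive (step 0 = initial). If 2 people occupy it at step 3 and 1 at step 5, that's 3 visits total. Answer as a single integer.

Step 0: p0@(0,3) p1@(0,5) p2@(1,2) -> at (5,3): 0 [-], cum=0
Step 1: p0@(1,3) p1@(1,5) p2@(2,2) -> at (5,3): 0 [-], cum=0
Step 2: p0@(2,3) p1@(2,5) p2@(3,2) -> at (5,3): 0 [-], cum=0
Step 3: p0@(3,3) p1@(3,5) p2@(4,2) -> at (5,3): 0 [-], cum=0
Step 4: p0@(4,3) p1@(4,5) p2@ESC -> at (5,3): 0 [-], cum=0
Step 5: p0@(5,3) p1@(5,5) p2@ESC -> at (5,3): 1 [p0], cum=1
Step 6: p0@ESC p1@(5,4) p2@ESC -> at (5,3): 0 [-], cum=1
Step 7: p0@ESC p1@(5,3) p2@ESC -> at (5,3): 1 [p1], cum=2
Step 8: p0@ESC p1@ESC p2@ESC -> at (5,3): 0 [-], cum=2
Total visits = 2

Answer: 2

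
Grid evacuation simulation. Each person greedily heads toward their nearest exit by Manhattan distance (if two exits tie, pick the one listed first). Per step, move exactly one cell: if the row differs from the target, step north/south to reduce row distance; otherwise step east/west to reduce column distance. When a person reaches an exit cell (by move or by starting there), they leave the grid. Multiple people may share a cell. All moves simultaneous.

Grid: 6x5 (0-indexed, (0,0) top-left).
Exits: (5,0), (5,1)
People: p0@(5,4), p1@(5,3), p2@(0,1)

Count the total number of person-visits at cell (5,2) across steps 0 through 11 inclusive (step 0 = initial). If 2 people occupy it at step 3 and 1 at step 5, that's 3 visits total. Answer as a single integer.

Answer: 2

Derivation:
Step 0: p0@(5,4) p1@(5,3) p2@(0,1) -> at (5,2): 0 [-], cum=0
Step 1: p0@(5,3) p1@(5,2) p2@(1,1) -> at (5,2): 1 [p1], cum=1
Step 2: p0@(5,2) p1@ESC p2@(2,1) -> at (5,2): 1 [p0], cum=2
Step 3: p0@ESC p1@ESC p2@(3,1) -> at (5,2): 0 [-], cum=2
Step 4: p0@ESC p1@ESC p2@(4,1) -> at (5,2): 0 [-], cum=2
Step 5: p0@ESC p1@ESC p2@ESC -> at (5,2): 0 [-], cum=2
Total visits = 2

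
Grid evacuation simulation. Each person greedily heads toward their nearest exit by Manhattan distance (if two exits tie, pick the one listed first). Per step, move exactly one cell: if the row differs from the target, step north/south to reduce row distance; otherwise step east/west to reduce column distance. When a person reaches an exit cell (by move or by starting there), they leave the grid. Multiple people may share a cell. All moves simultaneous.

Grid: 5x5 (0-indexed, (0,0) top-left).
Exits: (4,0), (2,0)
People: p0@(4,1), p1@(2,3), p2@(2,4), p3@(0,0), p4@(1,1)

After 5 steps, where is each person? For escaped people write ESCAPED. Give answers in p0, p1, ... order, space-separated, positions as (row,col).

Step 1: p0:(4,1)->(4,0)->EXIT | p1:(2,3)->(2,2) | p2:(2,4)->(2,3) | p3:(0,0)->(1,0) | p4:(1,1)->(2,1)
Step 2: p0:escaped | p1:(2,2)->(2,1) | p2:(2,3)->(2,2) | p3:(1,0)->(2,0)->EXIT | p4:(2,1)->(2,0)->EXIT
Step 3: p0:escaped | p1:(2,1)->(2,0)->EXIT | p2:(2,2)->(2,1) | p3:escaped | p4:escaped
Step 4: p0:escaped | p1:escaped | p2:(2,1)->(2,0)->EXIT | p3:escaped | p4:escaped

ESCAPED ESCAPED ESCAPED ESCAPED ESCAPED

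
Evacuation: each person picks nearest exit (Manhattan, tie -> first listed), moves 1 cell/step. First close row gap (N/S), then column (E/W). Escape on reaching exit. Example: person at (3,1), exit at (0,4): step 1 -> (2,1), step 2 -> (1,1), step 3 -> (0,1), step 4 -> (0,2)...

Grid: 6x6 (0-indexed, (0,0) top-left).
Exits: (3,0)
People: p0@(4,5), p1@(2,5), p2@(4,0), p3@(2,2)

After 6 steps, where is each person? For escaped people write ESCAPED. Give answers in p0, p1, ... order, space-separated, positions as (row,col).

Step 1: p0:(4,5)->(3,5) | p1:(2,5)->(3,5) | p2:(4,0)->(3,0)->EXIT | p3:(2,2)->(3,2)
Step 2: p0:(3,5)->(3,4) | p1:(3,5)->(3,4) | p2:escaped | p3:(3,2)->(3,1)
Step 3: p0:(3,4)->(3,3) | p1:(3,4)->(3,3) | p2:escaped | p3:(3,1)->(3,0)->EXIT
Step 4: p0:(3,3)->(3,2) | p1:(3,3)->(3,2) | p2:escaped | p3:escaped
Step 5: p0:(3,2)->(3,1) | p1:(3,2)->(3,1) | p2:escaped | p3:escaped
Step 6: p0:(3,1)->(3,0)->EXIT | p1:(3,1)->(3,0)->EXIT | p2:escaped | p3:escaped

ESCAPED ESCAPED ESCAPED ESCAPED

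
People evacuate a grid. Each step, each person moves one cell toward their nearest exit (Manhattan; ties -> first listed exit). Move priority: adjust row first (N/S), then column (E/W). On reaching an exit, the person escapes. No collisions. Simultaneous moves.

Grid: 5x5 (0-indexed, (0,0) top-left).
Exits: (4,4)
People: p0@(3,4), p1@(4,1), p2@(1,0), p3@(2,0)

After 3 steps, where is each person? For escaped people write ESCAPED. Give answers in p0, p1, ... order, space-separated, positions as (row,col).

Step 1: p0:(3,4)->(4,4)->EXIT | p1:(4,1)->(4,2) | p2:(1,0)->(2,0) | p3:(2,0)->(3,0)
Step 2: p0:escaped | p1:(4,2)->(4,3) | p2:(2,0)->(3,0) | p3:(3,0)->(4,0)
Step 3: p0:escaped | p1:(4,3)->(4,4)->EXIT | p2:(3,0)->(4,0) | p3:(4,0)->(4,1)

ESCAPED ESCAPED (4,0) (4,1)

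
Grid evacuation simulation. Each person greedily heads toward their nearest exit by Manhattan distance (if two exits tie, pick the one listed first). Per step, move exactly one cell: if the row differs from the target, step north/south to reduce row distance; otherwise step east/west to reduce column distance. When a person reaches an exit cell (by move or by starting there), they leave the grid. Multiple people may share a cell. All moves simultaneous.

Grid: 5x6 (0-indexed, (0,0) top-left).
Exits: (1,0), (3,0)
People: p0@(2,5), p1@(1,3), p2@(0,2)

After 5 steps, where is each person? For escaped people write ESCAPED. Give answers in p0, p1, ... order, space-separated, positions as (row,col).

Step 1: p0:(2,5)->(1,5) | p1:(1,3)->(1,2) | p2:(0,2)->(1,2)
Step 2: p0:(1,5)->(1,4) | p1:(1,2)->(1,1) | p2:(1,2)->(1,1)
Step 3: p0:(1,4)->(1,3) | p1:(1,1)->(1,0)->EXIT | p2:(1,1)->(1,0)->EXIT
Step 4: p0:(1,3)->(1,2) | p1:escaped | p2:escaped
Step 5: p0:(1,2)->(1,1) | p1:escaped | p2:escaped

(1,1) ESCAPED ESCAPED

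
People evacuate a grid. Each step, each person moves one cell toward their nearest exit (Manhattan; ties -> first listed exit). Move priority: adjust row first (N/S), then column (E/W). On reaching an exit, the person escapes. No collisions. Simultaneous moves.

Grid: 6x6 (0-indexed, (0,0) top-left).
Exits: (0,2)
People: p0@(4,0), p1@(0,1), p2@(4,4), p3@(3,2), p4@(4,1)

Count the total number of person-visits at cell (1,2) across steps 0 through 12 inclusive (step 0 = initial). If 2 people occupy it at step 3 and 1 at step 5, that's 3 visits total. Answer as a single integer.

Answer: 1

Derivation:
Step 0: p0@(4,0) p1@(0,1) p2@(4,4) p3@(3,2) p4@(4,1) -> at (1,2): 0 [-], cum=0
Step 1: p0@(3,0) p1@ESC p2@(3,4) p3@(2,2) p4@(3,1) -> at (1,2): 0 [-], cum=0
Step 2: p0@(2,0) p1@ESC p2@(2,4) p3@(1,2) p4@(2,1) -> at (1,2): 1 [p3], cum=1
Step 3: p0@(1,0) p1@ESC p2@(1,4) p3@ESC p4@(1,1) -> at (1,2): 0 [-], cum=1
Step 4: p0@(0,0) p1@ESC p2@(0,4) p3@ESC p4@(0,1) -> at (1,2): 0 [-], cum=1
Step 5: p0@(0,1) p1@ESC p2@(0,3) p3@ESC p4@ESC -> at (1,2): 0 [-], cum=1
Step 6: p0@ESC p1@ESC p2@ESC p3@ESC p4@ESC -> at (1,2): 0 [-], cum=1
Total visits = 1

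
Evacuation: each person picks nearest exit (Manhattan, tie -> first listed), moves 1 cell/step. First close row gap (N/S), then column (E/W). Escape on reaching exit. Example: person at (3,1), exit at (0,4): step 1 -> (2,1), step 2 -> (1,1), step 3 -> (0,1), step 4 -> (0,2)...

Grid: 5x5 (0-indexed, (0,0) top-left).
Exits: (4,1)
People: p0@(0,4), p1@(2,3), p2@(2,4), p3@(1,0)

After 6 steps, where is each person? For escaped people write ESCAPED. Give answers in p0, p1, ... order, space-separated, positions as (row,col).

Step 1: p0:(0,4)->(1,4) | p1:(2,3)->(3,3) | p2:(2,4)->(3,4) | p3:(1,0)->(2,0)
Step 2: p0:(1,4)->(2,4) | p1:(3,3)->(4,3) | p2:(3,4)->(4,4) | p3:(2,0)->(3,0)
Step 3: p0:(2,4)->(3,4) | p1:(4,3)->(4,2) | p2:(4,4)->(4,3) | p3:(3,0)->(4,0)
Step 4: p0:(3,4)->(4,4) | p1:(4,2)->(4,1)->EXIT | p2:(4,3)->(4,2) | p3:(4,0)->(4,1)->EXIT
Step 5: p0:(4,4)->(4,3) | p1:escaped | p2:(4,2)->(4,1)->EXIT | p3:escaped
Step 6: p0:(4,3)->(4,2) | p1:escaped | p2:escaped | p3:escaped

(4,2) ESCAPED ESCAPED ESCAPED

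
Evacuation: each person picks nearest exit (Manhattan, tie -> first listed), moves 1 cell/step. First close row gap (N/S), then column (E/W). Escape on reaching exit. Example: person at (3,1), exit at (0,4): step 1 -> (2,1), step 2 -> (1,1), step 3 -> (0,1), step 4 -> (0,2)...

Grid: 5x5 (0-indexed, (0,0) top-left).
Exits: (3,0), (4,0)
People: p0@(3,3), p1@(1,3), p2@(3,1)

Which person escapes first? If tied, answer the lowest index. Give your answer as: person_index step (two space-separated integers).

Step 1: p0:(3,3)->(3,2) | p1:(1,3)->(2,3) | p2:(3,1)->(3,0)->EXIT
Step 2: p0:(3,2)->(3,1) | p1:(2,3)->(3,3) | p2:escaped
Step 3: p0:(3,1)->(3,0)->EXIT | p1:(3,3)->(3,2) | p2:escaped
Step 4: p0:escaped | p1:(3,2)->(3,1) | p2:escaped
Step 5: p0:escaped | p1:(3,1)->(3,0)->EXIT | p2:escaped
Exit steps: [3, 5, 1]
First to escape: p2 at step 1

Answer: 2 1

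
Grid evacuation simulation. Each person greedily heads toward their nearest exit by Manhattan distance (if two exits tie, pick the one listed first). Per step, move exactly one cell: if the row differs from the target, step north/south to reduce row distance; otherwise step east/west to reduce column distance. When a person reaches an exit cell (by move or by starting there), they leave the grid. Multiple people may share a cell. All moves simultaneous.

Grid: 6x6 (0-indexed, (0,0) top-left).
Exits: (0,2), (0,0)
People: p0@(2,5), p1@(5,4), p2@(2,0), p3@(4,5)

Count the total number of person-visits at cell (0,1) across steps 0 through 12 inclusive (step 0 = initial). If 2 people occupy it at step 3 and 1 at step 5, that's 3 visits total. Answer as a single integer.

Answer: 0

Derivation:
Step 0: p0@(2,5) p1@(5,4) p2@(2,0) p3@(4,5) -> at (0,1): 0 [-], cum=0
Step 1: p0@(1,5) p1@(4,4) p2@(1,0) p3@(3,5) -> at (0,1): 0 [-], cum=0
Step 2: p0@(0,5) p1@(3,4) p2@ESC p3@(2,5) -> at (0,1): 0 [-], cum=0
Step 3: p0@(0,4) p1@(2,4) p2@ESC p3@(1,5) -> at (0,1): 0 [-], cum=0
Step 4: p0@(0,3) p1@(1,4) p2@ESC p3@(0,5) -> at (0,1): 0 [-], cum=0
Step 5: p0@ESC p1@(0,4) p2@ESC p3@(0,4) -> at (0,1): 0 [-], cum=0
Step 6: p0@ESC p1@(0,3) p2@ESC p3@(0,3) -> at (0,1): 0 [-], cum=0
Step 7: p0@ESC p1@ESC p2@ESC p3@ESC -> at (0,1): 0 [-], cum=0
Total visits = 0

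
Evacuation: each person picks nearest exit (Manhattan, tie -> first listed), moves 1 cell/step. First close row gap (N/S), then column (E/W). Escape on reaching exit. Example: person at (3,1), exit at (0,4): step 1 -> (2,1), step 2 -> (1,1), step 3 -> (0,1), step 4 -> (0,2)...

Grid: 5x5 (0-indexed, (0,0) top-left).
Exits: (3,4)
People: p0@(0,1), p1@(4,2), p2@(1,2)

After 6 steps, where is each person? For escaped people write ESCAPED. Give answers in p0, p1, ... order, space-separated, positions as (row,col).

Step 1: p0:(0,1)->(1,1) | p1:(4,2)->(3,2) | p2:(1,2)->(2,2)
Step 2: p0:(1,1)->(2,1) | p1:(3,2)->(3,3) | p2:(2,2)->(3,2)
Step 3: p0:(2,1)->(3,1) | p1:(3,3)->(3,4)->EXIT | p2:(3,2)->(3,3)
Step 4: p0:(3,1)->(3,2) | p1:escaped | p2:(3,3)->(3,4)->EXIT
Step 5: p0:(3,2)->(3,3) | p1:escaped | p2:escaped
Step 6: p0:(3,3)->(3,4)->EXIT | p1:escaped | p2:escaped

ESCAPED ESCAPED ESCAPED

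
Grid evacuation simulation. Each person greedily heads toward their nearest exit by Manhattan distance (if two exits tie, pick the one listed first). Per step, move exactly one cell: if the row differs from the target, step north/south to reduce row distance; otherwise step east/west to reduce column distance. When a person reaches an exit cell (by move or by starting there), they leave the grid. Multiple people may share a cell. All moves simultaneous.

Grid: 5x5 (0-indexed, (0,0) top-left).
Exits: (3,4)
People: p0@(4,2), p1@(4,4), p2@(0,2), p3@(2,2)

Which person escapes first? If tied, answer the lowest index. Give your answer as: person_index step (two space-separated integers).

Answer: 1 1

Derivation:
Step 1: p0:(4,2)->(3,2) | p1:(4,4)->(3,4)->EXIT | p2:(0,2)->(1,2) | p3:(2,2)->(3,2)
Step 2: p0:(3,2)->(3,3) | p1:escaped | p2:(1,2)->(2,2) | p3:(3,2)->(3,3)
Step 3: p0:(3,3)->(3,4)->EXIT | p1:escaped | p2:(2,2)->(3,2) | p3:(3,3)->(3,4)->EXIT
Step 4: p0:escaped | p1:escaped | p2:(3,2)->(3,3) | p3:escaped
Step 5: p0:escaped | p1:escaped | p2:(3,3)->(3,4)->EXIT | p3:escaped
Exit steps: [3, 1, 5, 3]
First to escape: p1 at step 1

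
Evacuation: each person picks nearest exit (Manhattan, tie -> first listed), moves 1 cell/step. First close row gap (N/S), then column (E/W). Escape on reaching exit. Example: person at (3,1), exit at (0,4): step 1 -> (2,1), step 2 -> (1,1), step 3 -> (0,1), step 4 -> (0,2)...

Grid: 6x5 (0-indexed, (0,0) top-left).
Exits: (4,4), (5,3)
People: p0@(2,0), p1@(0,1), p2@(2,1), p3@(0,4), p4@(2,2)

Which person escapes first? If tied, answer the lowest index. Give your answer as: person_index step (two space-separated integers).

Step 1: p0:(2,0)->(3,0) | p1:(0,1)->(1,1) | p2:(2,1)->(3,1) | p3:(0,4)->(1,4) | p4:(2,2)->(3,2)
Step 2: p0:(3,0)->(4,0) | p1:(1,1)->(2,1) | p2:(3,1)->(4,1) | p3:(1,4)->(2,4) | p4:(3,2)->(4,2)
Step 3: p0:(4,0)->(4,1) | p1:(2,1)->(3,1) | p2:(4,1)->(4,2) | p3:(2,4)->(3,4) | p4:(4,2)->(4,3)
Step 4: p0:(4,1)->(4,2) | p1:(3,1)->(4,1) | p2:(4,2)->(4,3) | p3:(3,4)->(4,4)->EXIT | p4:(4,3)->(4,4)->EXIT
Step 5: p0:(4,2)->(4,3) | p1:(4,1)->(4,2) | p2:(4,3)->(4,4)->EXIT | p3:escaped | p4:escaped
Step 6: p0:(4,3)->(4,4)->EXIT | p1:(4,2)->(4,3) | p2:escaped | p3:escaped | p4:escaped
Step 7: p0:escaped | p1:(4,3)->(4,4)->EXIT | p2:escaped | p3:escaped | p4:escaped
Exit steps: [6, 7, 5, 4, 4]
First to escape: p3 at step 4

Answer: 3 4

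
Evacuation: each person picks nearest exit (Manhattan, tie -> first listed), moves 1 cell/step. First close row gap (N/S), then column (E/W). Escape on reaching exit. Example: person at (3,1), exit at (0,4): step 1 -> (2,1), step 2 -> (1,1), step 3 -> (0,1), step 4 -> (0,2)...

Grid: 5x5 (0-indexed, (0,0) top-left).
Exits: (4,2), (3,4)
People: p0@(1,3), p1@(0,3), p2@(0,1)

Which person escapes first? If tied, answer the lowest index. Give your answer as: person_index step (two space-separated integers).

Step 1: p0:(1,3)->(2,3) | p1:(0,3)->(1,3) | p2:(0,1)->(1,1)
Step 2: p0:(2,3)->(3,3) | p1:(1,3)->(2,3) | p2:(1,1)->(2,1)
Step 3: p0:(3,3)->(3,4)->EXIT | p1:(2,3)->(3,3) | p2:(2,1)->(3,1)
Step 4: p0:escaped | p1:(3,3)->(3,4)->EXIT | p2:(3,1)->(4,1)
Step 5: p0:escaped | p1:escaped | p2:(4,1)->(4,2)->EXIT
Exit steps: [3, 4, 5]
First to escape: p0 at step 3

Answer: 0 3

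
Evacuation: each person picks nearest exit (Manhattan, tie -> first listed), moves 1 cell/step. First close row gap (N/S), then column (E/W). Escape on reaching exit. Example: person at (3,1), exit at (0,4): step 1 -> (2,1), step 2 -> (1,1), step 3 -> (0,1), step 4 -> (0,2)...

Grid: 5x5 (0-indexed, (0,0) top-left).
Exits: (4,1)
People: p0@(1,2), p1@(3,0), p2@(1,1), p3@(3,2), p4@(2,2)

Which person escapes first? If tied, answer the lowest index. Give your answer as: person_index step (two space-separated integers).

Answer: 1 2

Derivation:
Step 1: p0:(1,2)->(2,2) | p1:(3,0)->(4,0) | p2:(1,1)->(2,1) | p3:(3,2)->(4,2) | p4:(2,2)->(3,2)
Step 2: p0:(2,2)->(3,2) | p1:(4,0)->(4,1)->EXIT | p2:(2,1)->(3,1) | p3:(4,2)->(4,1)->EXIT | p4:(3,2)->(4,2)
Step 3: p0:(3,2)->(4,2) | p1:escaped | p2:(3,1)->(4,1)->EXIT | p3:escaped | p4:(4,2)->(4,1)->EXIT
Step 4: p0:(4,2)->(4,1)->EXIT | p1:escaped | p2:escaped | p3:escaped | p4:escaped
Exit steps: [4, 2, 3, 2, 3]
First to escape: p1 at step 2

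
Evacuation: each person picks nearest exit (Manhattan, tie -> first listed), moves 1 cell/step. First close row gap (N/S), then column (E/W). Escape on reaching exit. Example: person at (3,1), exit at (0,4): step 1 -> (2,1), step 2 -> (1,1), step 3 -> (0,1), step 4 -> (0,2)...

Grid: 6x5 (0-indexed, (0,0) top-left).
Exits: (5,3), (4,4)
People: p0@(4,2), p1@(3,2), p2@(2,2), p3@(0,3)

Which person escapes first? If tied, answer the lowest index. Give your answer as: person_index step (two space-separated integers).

Step 1: p0:(4,2)->(5,2) | p1:(3,2)->(4,2) | p2:(2,2)->(3,2) | p3:(0,3)->(1,3)
Step 2: p0:(5,2)->(5,3)->EXIT | p1:(4,2)->(5,2) | p2:(3,2)->(4,2) | p3:(1,3)->(2,3)
Step 3: p0:escaped | p1:(5,2)->(5,3)->EXIT | p2:(4,2)->(5,2) | p3:(2,3)->(3,3)
Step 4: p0:escaped | p1:escaped | p2:(5,2)->(5,3)->EXIT | p3:(3,3)->(4,3)
Step 5: p0:escaped | p1:escaped | p2:escaped | p3:(4,3)->(5,3)->EXIT
Exit steps: [2, 3, 4, 5]
First to escape: p0 at step 2

Answer: 0 2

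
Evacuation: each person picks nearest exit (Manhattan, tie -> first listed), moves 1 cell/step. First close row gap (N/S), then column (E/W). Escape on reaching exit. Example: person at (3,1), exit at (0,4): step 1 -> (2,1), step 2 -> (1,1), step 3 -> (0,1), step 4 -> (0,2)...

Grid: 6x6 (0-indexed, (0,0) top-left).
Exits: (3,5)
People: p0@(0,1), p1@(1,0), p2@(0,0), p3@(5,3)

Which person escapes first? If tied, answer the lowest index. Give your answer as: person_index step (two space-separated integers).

Step 1: p0:(0,1)->(1,1) | p1:(1,0)->(2,0) | p2:(0,0)->(1,0) | p3:(5,3)->(4,3)
Step 2: p0:(1,1)->(2,1) | p1:(2,0)->(3,0) | p2:(1,0)->(2,0) | p3:(4,3)->(3,3)
Step 3: p0:(2,1)->(3,1) | p1:(3,0)->(3,1) | p2:(2,0)->(3,0) | p3:(3,3)->(3,4)
Step 4: p0:(3,1)->(3,2) | p1:(3,1)->(3,2) | p2:(3,0)->(3,1) | p3:(3,4)->(3,5)->EXIT
Step 5: p0:(3,2)->(3,3) | p1:(3,2)->(3,3) | p2:(3,1)->(3,2) | p3:escaped
Step 6: p0:(3,3)->(3,4) | p1:(3,3)->(3,4) | p2:(3,2)->(3,3) | p3:escaped
Step 7: p0:(3,4)->(3,5)->EXIT | p1:(3,4)->(3,5)->EXIT | p2:(3,3)->(3,4) | p3:escaped
Step 8: p0:escaped | p1:escaped | p2:(3,4)->(3,5)->EXIT | p3:escaped
Exit steps: [7, 7, 8, 4]
First to escape: p3 at step 4

Answer: 3 4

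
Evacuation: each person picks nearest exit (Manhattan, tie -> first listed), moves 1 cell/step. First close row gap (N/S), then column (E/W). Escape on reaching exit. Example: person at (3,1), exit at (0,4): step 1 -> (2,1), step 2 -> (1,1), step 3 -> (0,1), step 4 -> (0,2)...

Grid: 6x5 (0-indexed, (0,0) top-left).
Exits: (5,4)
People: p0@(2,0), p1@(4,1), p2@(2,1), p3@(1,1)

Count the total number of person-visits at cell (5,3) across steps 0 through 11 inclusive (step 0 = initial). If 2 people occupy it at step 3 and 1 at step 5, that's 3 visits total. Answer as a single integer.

Step 0: p0@(2,0) p1@(4,1) p2@(2,1) p3@(1,1) -> at (5,3): 0 [-], cum=0
Step 1: p0@(3,0) p1@(5,1) p2@(3,1) p3@(2,1) -> at (5,3): 0 [-], cum=0
Step 2: p0@(4,0) p1@(5,2) p2@(4,1) p3@(3,1) -> at (5,3): 0 [-], cum=0
Step 3: p0@(5,0) p1@(5,3) p2@(5,1) p3@(4,1) -> at (5,3): 1 [p1], cum=1
Step 4: p0@(5,1) p1@ESC p2@(5,2) p3@(5,1) -> at (5,3): 0 [-], cum=1
Step 5: p0@(5,2) p1@ESC p2@(5,3) p3@(5,2) -> at (5,3): 1 [p2], cum=2
Step 6: p0@(5,3) p1@ESC p2@ESC p3@(5,3) -> at (5,3): 2 [p0,p3], cum=4
Step 7: p0@ESC p1@ESC p2@ESC p3@ESC -> at (5,3): 0 [-], cum=4
Total visits = 4

Answer: 4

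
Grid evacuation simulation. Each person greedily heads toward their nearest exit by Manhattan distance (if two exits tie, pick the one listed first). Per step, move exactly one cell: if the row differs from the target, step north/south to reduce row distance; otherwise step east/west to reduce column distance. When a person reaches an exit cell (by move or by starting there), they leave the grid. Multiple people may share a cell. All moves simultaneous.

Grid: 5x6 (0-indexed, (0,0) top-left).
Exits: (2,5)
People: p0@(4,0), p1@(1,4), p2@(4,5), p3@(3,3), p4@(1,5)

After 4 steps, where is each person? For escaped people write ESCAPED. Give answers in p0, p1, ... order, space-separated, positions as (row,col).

Step 1: p0:(4,0)->(3,0) | p1:(1,4)->(2,4) | p2:(4,5)->(3,5) | p3:(3,3)->(2,3) | p4:(1,5)->(2,5)->EXIT
Step 2: p0:(3,0)->(2,0) | p1:(2,4)->(2,5)->EXIT | p2:(3,5)->(2,5)->EXIT | p3:(2,3)->(2,4) | p4:escaped
Step 3: p0:(2,0)->(2,1) | p1:escaped | p2:escaped | p3:(2,4)->(2,5)->EXIT | p4:escaped
Step 4: p0:(2,1)->(2,2) | p1:escaped | p2:escaped | p3:escaped | p4:escaped

(2,2) ESCAPED ESCAPED ESCAPED ESCAPED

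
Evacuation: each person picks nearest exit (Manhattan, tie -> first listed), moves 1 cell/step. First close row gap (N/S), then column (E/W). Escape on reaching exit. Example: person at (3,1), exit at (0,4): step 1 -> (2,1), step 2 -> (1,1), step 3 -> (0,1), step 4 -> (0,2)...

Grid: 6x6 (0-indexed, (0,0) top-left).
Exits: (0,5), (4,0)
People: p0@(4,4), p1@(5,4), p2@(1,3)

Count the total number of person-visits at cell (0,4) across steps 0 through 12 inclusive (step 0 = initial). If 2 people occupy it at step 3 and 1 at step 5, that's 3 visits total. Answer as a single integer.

Answer: 1

Derivation:
Step 0: p0@(4,4) p1@(5,4) p2@(1,3) -> at (0,4): 0 [-], cum=0
Step 1: p0@(4,3) p1@(4,4) p2@(0,3) -> at (0,4): 0 [-], cum=0
Step 2: p0@(4,2) p1@(4,3) p2@(0,4) -> at (0,4): 1 [p2], cum=1
Step 3: p0@(4,1) p1@(4,2) p2@ESC -> at (0,4): 0 [-], cum=1
Step 4: p0@ESC p1@(4,1) p2@ESC -> at (0,4): 0 [-], cum=1
Step 5: p0@ESC p1@ESC p2@ESC -> at (0,4): 0 [-], cum=1
Total visits = 1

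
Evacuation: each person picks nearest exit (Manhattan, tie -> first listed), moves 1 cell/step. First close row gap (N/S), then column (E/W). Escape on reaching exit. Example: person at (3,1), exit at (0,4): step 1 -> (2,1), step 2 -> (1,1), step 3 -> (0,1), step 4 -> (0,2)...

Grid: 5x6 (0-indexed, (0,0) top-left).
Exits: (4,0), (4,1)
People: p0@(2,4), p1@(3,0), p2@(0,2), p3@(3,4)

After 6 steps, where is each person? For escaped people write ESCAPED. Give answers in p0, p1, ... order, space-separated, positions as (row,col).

Step 1: p0:(2,4)->(3,4) | p1:(3,0)->(4,0)->EXIT | p2:(0,2)->(1,2) | p3:(3,4)->(4,4)
Step 2: p0:(3,4)->(4,4) | p1:escaped | p2:(1,2)->(2,2) | p3:(4,4)->(4,3)
Step 3: p0:(4,4)->(4,3) | p1:escaped | p2:(2,2)->(3,2) | p3:(4,3)->(4,2)
Step 4: p0:(4,3)->(4,2) | p1:escaped | p2:(3,2)->(4,2) | p3:(4,2)->(4,1)->EXIT
Step 5: p0:(4,2)->(4,1)->EXIT | p1:escaped | p2:(4,2)->(4,1)->EXIT | p3:escaped

ESCAPED ESCAPED ESCAPED ESCAPED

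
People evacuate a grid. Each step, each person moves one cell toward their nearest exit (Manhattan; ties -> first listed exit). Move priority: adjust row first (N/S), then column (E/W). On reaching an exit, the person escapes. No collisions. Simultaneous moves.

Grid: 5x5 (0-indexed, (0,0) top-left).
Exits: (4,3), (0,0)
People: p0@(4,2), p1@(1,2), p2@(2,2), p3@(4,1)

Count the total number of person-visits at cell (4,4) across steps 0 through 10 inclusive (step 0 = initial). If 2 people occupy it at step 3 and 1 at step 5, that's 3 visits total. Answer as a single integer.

Answer: 0

Derivation:
Step 0: p0@(4,2) p1@(1,2) p2@(2,2) p3@(4,1) -> at (4,4): 0 [-], cum=0
Step 1: p0@ESC p1@(0,2) p2@(3,2) p3@(4,2) -> at (4,4): 0 [-], cum=0
Step 2: p0@ESC p1@(0,1) p2@(4,2) p3@ESC -> at (4,4): 0 [-], cum=0
Step 3: p0@ESC p1@ESC p2@ESC p3@ESC -> at (4,4): 0 [-], cum=0
Total visits = 0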